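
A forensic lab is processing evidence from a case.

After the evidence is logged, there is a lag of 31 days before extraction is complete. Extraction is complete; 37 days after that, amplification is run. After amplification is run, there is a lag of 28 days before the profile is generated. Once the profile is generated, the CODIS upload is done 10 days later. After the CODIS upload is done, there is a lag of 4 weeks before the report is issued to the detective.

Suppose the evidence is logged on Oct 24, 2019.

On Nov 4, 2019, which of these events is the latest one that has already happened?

The evidence is logged

The evidence is logged: Oct 24, 2019.
Extraction is complete: Oct 24, 2019 + 31 days = Nov 24, 2019.
Amplification is run: Nov 24, 2019 + 37 days = Dec 31, 2019.
The profile is generated: Dec 31, 2019 + 28 days = Jan 28, 2020.
The CODIS upload is done: Jan 28, 2020 + 10 days = Feb 7, 2020.
The report is issued to the detective: Feb 7, 2020 + 4 weeks = Mar 6, 2020.
Nov 4, 2019 falls between when the evidence is logged (Oct 24, 2019) and when extraction is complete (Nov 24, 2019).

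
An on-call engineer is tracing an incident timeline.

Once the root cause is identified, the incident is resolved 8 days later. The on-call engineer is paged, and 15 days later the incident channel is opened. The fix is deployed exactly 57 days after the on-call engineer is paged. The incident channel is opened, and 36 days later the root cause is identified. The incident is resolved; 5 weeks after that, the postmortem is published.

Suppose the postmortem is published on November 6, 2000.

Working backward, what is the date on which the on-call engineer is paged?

The postmortem is published: Nov 6, 2000.
The incident is resolved: Nov 6, 2000 − 5 weeks = Oct 2, 2000.
The root cause is identified: Oct 2, 2000 − 8 days = Sep 24, 2000.
The incident channel is opened: Sep 24, 2000 − 36 days = Aug 19, 2000.
The on-call engineer is paged: Aug 19, 2000 − 15 days = Aug 4, 2000.

August 4, 2000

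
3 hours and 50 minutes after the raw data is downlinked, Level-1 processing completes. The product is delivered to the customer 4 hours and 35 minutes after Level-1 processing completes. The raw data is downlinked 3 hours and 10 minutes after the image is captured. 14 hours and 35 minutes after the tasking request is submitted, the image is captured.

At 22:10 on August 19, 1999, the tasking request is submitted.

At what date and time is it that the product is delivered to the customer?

The tasking request is submitted: 22:10 Aug 19, 1999.
The image is captured: 22:10 Aug 19, 1999 + 14h35m = 12:45 Aug 20, 1999.
The raw data is downlinked: 12:45 Aug 20, 1999 + 3h10m = 15:55 Aug 20, 1999.
Level-1 processing completes: 15:55 Aug 20, 1999 + 3h50m = 19:45 Aug 20, 1999.
The product is delivered to the customer: 19:45 Aug 20, 1999 + 4h35m = 00:20 Aug 21, 1999.

00:20 on August 21, 1999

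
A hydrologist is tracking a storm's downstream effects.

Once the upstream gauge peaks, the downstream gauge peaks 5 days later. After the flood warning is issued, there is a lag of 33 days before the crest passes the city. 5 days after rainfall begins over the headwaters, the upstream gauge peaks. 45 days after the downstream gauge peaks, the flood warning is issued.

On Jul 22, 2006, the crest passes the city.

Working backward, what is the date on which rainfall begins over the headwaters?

Apr 25, 2006

The crest passes the city: Jul 22, 2006.
The flood warning is issued: Jul 22, 2006 − 33 days = Jun 19, 2006.
The downstream gauge peaks: Jun 19, 2006 − 45 days = May 5, 2006.
The upstream gauge peaks: May 5, 2006 − 5 days = Apr 30, 2006.
Rainfall begins over the headwaters: Apr 30, 2006 − 5 days = Apr 25, 2006.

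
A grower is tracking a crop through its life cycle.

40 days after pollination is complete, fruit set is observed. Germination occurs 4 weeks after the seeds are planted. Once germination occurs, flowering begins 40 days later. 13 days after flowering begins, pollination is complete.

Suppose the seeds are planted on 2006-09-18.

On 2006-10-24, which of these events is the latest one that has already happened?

The seeds are planted: Sep 18, 2006.
Germination occurs: Sep 18, 2006 + 4 weeks = Oct 16, 2006.
Flowering begins: Oct 16, 2006 + 40 days = Nov 25, 2006.
Pollination is complete: Nov 25, 2006 + 13 days = Dec 8, 2006.
Fruit set is observed: Dec 8, 2006 + 40 days = Jan 17, 2007.
Oct 24, 2006 falls between when germination occurs (Oct 16, 2006) and when flowering begins (Nov 25, 2006).

Germination occurs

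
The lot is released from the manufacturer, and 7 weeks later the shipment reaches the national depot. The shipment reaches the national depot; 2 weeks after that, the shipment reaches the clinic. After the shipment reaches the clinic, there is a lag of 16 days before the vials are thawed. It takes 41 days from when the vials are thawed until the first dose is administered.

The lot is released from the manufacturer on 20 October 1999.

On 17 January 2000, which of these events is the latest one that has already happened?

The vials are thawed

The lot is released from the manufacturer: Oct 20, 1999.
The shipment reaches the national depot: Oct 20, 1999 + 7 weeks = Dec 8, 1999.
The shipment reaches the clinic: Dec 8, 1999 + 2 weeks = Dec 22, 1999.
The vials are thawed: Dec 22, 1999 + 16 days = Jan 7, 2000.
The first dose is administered: Jan 7, 2000 + 41 days = Feb 17, 2000.
Jan 17, 2000 falls between when the vials are thawed (Jan 7, 2000) and when the first dose is administered (Feb 17, 2000).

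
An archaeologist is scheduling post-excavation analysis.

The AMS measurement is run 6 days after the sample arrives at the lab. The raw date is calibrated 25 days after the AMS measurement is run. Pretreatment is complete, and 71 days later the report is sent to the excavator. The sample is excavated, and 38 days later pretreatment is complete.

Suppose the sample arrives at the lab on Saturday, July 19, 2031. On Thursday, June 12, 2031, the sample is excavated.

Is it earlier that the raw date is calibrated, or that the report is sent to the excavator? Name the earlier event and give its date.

The sample arrives at the lab: Jul 19, 2031.
The AMS measurement is run: Jul 19, 2031 + 6 days = Jul 25, 2031.
The raw date is calibrated: Jul 25, 2031 + 25 days = Aug 19, 2031.
The sample is excavated: Jun 12, 2031.
Pretreatment is complete: Jun 12, 2031 + 38 days = Jul 20, 2031.
The report is sent to the excavator: Jul 20, 2031 + 71 days = Sep 29, 2031.
Comparing: the raw date is calibrated on Aug 19, 2031 vs the report is sent to the excavator on Sep 29, 2031. Earlier: the raw date is calibrated.

The raw date is calibrated — Tuesday, August 19, 2031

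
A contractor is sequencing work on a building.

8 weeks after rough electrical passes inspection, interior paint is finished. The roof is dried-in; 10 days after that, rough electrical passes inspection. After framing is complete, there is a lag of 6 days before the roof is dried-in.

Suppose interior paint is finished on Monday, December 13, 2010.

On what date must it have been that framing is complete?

Interior paint is finished: Dec 13, 2010.
Rough electrical passes inspection: Dec 13, 2010 − 8 weeks = Oct 18, 2010.
The roof is dried-in: Oct 18, 2010 − 10 days = Oct 8, 2010.
Framing is complete: Oct 8, 2010 − 6 days = Oct 2, 2010.

Saturday, October 2, 2010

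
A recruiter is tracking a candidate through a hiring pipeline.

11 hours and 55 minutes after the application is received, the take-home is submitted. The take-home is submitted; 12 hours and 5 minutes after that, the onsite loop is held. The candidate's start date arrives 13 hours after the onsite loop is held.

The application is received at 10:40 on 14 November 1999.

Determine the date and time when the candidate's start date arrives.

The application is received: 10:40 Nov 14, 1999.
The take-home is submitted: 10:40 Nov 14, 1999 + 11h55m = 22:35 Nov 14, 1999.
The onsite loop is held: 22:35 Nov 14, 1999 + 12h05m = 10:40 Nov 15, 1999.
The candidate's start date arrives: 10:40 Nov 15, 1999 + 13h = 23:40 Nov 15, 1999.

23:40 on 15 November 1999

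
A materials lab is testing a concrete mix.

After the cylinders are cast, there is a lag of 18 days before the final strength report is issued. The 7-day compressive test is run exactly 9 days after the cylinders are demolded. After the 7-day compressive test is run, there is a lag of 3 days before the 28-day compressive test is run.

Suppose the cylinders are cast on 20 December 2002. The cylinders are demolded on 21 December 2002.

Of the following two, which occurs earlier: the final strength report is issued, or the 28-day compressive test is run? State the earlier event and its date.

The 28-day compressive test is run — 2 January 2003

The cylinders are cast: Dec 20, 2002.
The final strength report is issued: Dec 20, 2002 + 18 days = Jan 7, 2003.
The cylinders are demolded: Dec 21, 2002.
The 7-day compressive test is run: Dec 21, 2002 + 9 days = Dec 30, 2002.
The 28-day compressive test is run: Dec 30, 2002 + 3 days = Jan 2, 2003.
Comparing: the final strength report is issued on Jan 7, 2003 vs the 28-day compressive test is run on Jan 2, 2003. Earlier: the 28-day compressive test is run.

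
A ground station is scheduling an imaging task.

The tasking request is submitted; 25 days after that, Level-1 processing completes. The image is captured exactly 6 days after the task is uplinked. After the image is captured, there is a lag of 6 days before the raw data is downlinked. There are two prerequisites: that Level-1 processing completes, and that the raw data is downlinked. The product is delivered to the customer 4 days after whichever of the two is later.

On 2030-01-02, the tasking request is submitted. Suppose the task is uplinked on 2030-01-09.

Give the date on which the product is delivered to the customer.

The tasking request is submitted: Jan 2, 2030.
Level-1 processing completes: Jan 2, 2030 + 25 days = Jan 27, 2030.
The task is uplinked: Jan 9, 2030.
The image is captured: Jan 9, 2030 + 6 days = Jan 15, 2030.
The raw data is downlinked: Jan 15, 2030 + 6 days = Jan 21, 2030.
Both prerequisites met — Level-1 processing completes (Jan 27, 2030), the raw data is downlinked (Jan 21, 2030); the later is Jan 27, 2030.
The product is delivered to the customer: Jan 27, 2030 + 4 days = Jan 31, 2030.

2030-01-31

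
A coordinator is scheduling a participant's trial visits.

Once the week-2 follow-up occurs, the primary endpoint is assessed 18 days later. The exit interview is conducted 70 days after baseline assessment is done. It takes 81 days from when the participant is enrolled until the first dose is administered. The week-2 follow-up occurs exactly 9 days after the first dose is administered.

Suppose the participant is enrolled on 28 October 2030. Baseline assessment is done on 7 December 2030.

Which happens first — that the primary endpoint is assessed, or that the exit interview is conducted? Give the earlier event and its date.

The primary endpoint is assessed — 13 February 2031

The participant is enrolled: Oct 28, 2030.
The first dose is administered: Oct 28, 2030 + 81 days = Jan 17, 2031.
The week-2 follow-up occurs: Jan 17, 2031 + 9 days = Jan 26, 2031.
The primary endpoint is assessed: Jan 26, 2031 + 18 days = Feb 13, 2031.
Baseline assessment is done: Dec 7, 2030.
The exit interview is conducted: Dec 7, 2030 + 70 days = Feb 15, 2031.
Comparing: the primary endpoint is assessed on Feb 13, 2031 vs the exit interview is conducted on Feb 15, 2031. Earlier: the primary endpoint is assessed.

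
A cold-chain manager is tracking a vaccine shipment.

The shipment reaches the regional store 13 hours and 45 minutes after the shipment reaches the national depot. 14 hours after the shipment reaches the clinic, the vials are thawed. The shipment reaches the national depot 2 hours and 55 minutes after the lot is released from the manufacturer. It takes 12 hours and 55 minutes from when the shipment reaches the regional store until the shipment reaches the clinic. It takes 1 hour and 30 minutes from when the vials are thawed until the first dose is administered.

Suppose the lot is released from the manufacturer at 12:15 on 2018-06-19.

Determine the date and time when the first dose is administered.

09:20 on 2018-06-21

The lot is released from the manufacturer: 12:15 Jun 19, 2018.
The shipment reaches the national depot: 12:15 Jun 19, 2018 + 2h55m = 15:10 Jun 19, 2018.
The shipment reaches the regional store: 15:10 Jun 19, 2018 + 13h45m = 04:55 Jun 20, 2018.
The shipment reaches the clinic: 04:55 Jun 20, 2018 + 12h55m = 17:50 Jun 20, 2018.
The vials are thawed: 17:50 Jun 20, 2018 + 14h = 07:50 Jun 21, 2018.
The first dose is administered: 07:50 Jun 21, 2018 + 1h30m = 09:20 Jun 21, 2018.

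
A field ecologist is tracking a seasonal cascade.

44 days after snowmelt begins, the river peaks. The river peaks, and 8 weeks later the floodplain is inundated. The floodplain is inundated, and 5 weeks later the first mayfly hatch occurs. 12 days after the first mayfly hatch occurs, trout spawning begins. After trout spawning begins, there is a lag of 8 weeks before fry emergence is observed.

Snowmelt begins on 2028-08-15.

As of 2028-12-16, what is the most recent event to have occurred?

Snowmelt begins: Aug 15, 2028.
The river peaks: Aug 15, 2028 + 44 days = Sep 28, 2028.
The floodplain is inundated: Sep 28, 2028 + 8 weeks = Nov 23, 2028.
The first mayfly hatch occurs: Nov 23, 2028 + 5 weeks = Dec 28, 2028.
Trout spawning begins: Dec 28, 2028 + 12 days = Jan 9, 2029.
Fry emergence is observed: Jan 9, 2029 + 8 weeks = Mar 6, 2029.
Dec 16, 2028 falls between when the floodplain is inundated (Nov 23, 2028) and when the first mayfly hatch occurs (Dec 28, 2028).

The floodplain is inundated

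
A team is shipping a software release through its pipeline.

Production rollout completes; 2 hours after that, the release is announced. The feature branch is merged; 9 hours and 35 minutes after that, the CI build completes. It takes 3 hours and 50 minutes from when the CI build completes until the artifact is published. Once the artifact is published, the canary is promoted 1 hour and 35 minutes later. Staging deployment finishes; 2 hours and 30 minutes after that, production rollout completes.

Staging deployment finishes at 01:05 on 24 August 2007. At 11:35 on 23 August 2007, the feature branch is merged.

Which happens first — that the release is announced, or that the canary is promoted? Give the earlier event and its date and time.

The canary is promoted — 02:35 on 24 August 2007

Staging deployment finishes: 01:05 Aug 24, 2007.
Production rollout completes: 01:05 Aug 24, 2007 + 2h30m = 03:35 Aug 24, 2007.
The release is announced: 03:35 Aug 24, 2007 + 2h = 05:35 Aug 24, 2007.
The feature branch is merged: 11:35 Aug 23, 2007.
The CI build completes: 11:35 Aug 23, 2007 + 9h35m = 21:10 Aug 23, 2007.
The artifact is published: 21:10 Aug 23, 2007 + 3h50m = 01:00 Aug 24, 2007.
The canary is promoted: 01:00 Aug 24, 2007 + 1h35m = 02:35 Aug 24, 2007.
Comparing: the release is announced at 05:35 Aug 24, 2007 vs the canary is promoted at 02:35 Aug 24, 2007. Earlier: the canary is promoted.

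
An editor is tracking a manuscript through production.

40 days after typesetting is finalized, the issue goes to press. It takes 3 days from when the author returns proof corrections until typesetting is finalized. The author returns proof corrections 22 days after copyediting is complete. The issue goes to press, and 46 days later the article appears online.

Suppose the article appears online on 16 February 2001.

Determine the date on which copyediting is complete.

28 October 2000

The article appears online: Feb 16, 2001.
The issue goes to press: Feb 16, 2001 − 46 days = Jan 1, 2001.
Typesetting is finalized: Jan 1, 2001 − 40 days = Nov 22, 2000.
The author returns proof corrections: Nov 22, 2000 − 3 days = Nov 19, 2000.
Copyediting is complete: Nov 19, 2000 − 22 days = Oct 28, 2000.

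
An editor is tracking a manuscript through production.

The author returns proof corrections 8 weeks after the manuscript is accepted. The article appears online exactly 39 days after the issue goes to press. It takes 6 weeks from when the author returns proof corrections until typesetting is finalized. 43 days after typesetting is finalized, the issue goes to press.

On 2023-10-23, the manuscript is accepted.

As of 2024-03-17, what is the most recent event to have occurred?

The issue goes to press

The manuscript is accepted: Oct 23, 2023.
The author returns proof corrections: Oct 23, 2023 + 8 weeks = Dec 18, 2023.
Typesetting is finalized: Dec 18, 2023 + 6 weeks = Jan 29, 2024.
The issue goes to press: Jan 29, 2024 + 43 days = Mar 12, 2024.
The article appears online: Mar 12, 2024 + 39 days = Apr 20, 2024.
Mar 17, 2024 falls between when the issue goes to press (Mar 12, 2024) and when the article appears online (Apr 20, 2024).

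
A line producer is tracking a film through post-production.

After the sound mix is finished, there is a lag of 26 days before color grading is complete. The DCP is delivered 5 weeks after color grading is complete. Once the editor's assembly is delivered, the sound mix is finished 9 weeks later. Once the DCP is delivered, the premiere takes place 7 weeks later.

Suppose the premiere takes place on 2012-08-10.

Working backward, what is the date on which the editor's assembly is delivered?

The premiere takes place: Aug 10, 2012.
The DCP is delivered: Aug 10, 2012 − 7 weeks = Jun 22, 2012.
Color grading is complete: Jun 22, 2012 − 5 weeks = May 18, 2012.
The sound mix is finished: May 18, 2012 − 26 days = Apr 22, 2012.
The editor's assembly is delivered: Apr 22, 2012 − 9 weeks = Feb 19, 2012.

2012-02-19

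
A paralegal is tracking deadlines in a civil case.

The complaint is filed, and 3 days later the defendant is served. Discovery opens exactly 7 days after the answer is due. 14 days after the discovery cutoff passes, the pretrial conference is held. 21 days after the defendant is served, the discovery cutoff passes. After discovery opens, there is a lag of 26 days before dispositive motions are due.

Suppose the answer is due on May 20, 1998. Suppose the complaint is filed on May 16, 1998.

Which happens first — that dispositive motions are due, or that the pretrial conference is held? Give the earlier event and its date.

Dispositive motions are due — Jun 22, 1998

The answer is due: May 20, 1998.
Discovery opens: May 20, 1998 + 7 days = May 27, 1998.
Dispositive motions are due: May 27, 1998 + 26 days = Jun 22, 1998.
The complaint is filed: May 16, 1998.
The defendant is served: May 16, 1998 + 3 days = May 19, 1998.
The discovery cutoff passes: May 19, 1998 + 21 days = Jun 9, 1998.
The pretrial conference is held: Jun 9, 1998 + 14 days = Jun 23, 1998.
Comparing: dispositive motions are due on Jun 22, 1998 vs the pretrial conference is held on Jun 23, 1998. Earlier: dispositive motions are due.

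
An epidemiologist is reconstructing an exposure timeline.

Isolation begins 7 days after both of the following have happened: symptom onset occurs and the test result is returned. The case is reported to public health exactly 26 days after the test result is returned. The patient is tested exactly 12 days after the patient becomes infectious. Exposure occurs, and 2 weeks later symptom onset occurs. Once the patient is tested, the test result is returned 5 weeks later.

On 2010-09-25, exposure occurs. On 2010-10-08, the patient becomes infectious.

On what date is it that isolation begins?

2010-12-01

Exposure occurs: Sep 25, 2010.
Symptom onset occurs: Sep 25, 2010 + 2 weeks = Oct 9, 2010.
The patient becomes infectious: Oct 8, 2010.
The patient is tested: Oct 8, 2010 + 12 days = Oct 20, 2010.
The test result is returned: Oct 20, 2010 + 5 weeks = Nov 24, 2010.
Both prerequisites met — symptom onset occurs (Oct 9, 2010), the test result is returned (Nov 24, 2010); the later is Nov 24, 2010.
Isolation begins: Nov 24, 2010 + 7 days = Dec 1, 2010.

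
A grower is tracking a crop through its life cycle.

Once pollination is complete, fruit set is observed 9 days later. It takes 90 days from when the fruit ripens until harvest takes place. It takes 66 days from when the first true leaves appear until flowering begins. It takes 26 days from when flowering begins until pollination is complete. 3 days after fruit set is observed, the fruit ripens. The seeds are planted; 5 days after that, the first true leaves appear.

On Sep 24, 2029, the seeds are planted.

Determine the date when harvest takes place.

The seeds are planted: Sep 24, 2029.
The first true leaves appear: Sep 24, 2029 + 5 days = Sep 29, 2029.
Flowering begins: Sep 29, 2029 + 66 days = Dec 4, 2029.
Pollination is complete: Dec 4, 2029 + 26 days = Dec 30, 2029.
Fruit set is observed: Dec 30, 2029 + 9 days = Jan 8, 2030.
The fruit ripens: Jan 8, 2030 + 3 days = Jan 11, 2030.
Harvest takes place: Jan 11, 2030 + 90 days = Apr 11, 2030.

Apr 11, 2030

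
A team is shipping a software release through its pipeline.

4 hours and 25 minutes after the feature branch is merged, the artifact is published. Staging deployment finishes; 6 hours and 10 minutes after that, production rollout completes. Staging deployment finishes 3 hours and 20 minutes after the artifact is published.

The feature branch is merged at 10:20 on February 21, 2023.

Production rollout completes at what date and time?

00:15 on February 22, 2023

The feature branch is merged: 10:20 Feb 21, 2023.
The artifact is published: 10:20 Feb 21, 2023 + 4h25m = 14:45 Feb 21, 2023.
Staging deployment finishes: 14:45 Feb 21, 2023 + 3h20m = 18:05 Feb 21, 2023.
Production rollout completes: 18:05 Feb 21, 2023 + 6h10m = 00:15 Feb 22, 2023.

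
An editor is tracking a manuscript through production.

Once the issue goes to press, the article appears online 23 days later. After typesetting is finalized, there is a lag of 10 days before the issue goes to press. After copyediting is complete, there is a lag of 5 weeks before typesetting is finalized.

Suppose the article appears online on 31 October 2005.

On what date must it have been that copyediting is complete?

24 August 2005

The article appears online: Oct 31, 2005.
The issue goes to press: Oct 31, 2005 − 23 days = Oct 8, 2005.
Typesetting is finalized: Oct 8, 2005 − 10 days = Sep 28, 2005.
Copyediting is complete: Sep 28, 2005 − 5 weeks = Aug 24, 2005.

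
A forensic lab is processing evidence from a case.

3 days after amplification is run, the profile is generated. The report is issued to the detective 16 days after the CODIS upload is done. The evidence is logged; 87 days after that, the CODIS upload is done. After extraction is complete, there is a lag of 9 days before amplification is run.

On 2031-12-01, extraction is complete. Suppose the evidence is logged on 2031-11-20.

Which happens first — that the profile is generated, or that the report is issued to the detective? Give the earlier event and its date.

The profile is generated — 2031-12-13

Extraction is complete: Dec 1, 2031.
Amplification is run: Dec 1, 2031 + 9 days = Dec 10, 2031.
The profile is generated: Dec 10, 2031 + 3 days = Dec 13, 2031.
The evidence is logged: Nov 20, 2031.
The CODIS upload is done: Nov 20, 2031 + 87 days = Feb 15, 2032.
The report is issued to the detective: Feb 15, 2032 + 16 days = Mar 2, 2032.
Comparing: the profile is generated on Dec 13, 2031 vs the report is issued to the detective on Mar 2, 2032. Earlier: the profile is generated.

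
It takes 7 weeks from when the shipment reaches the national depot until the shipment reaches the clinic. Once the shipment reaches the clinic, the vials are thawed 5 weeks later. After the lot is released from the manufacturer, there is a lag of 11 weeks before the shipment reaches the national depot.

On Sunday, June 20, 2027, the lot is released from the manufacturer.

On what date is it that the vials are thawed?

Sunday, November 28, 2027

The lot is released from the manufacturer: Jun 20, 2027.
The shipment reaches the national depot: Jun 20, 2027 + 11 weeks = Sep 5, 2027.
The shipment reaches the clinic: Sep 5, 2027 + 7 weeks = Oct 24, 2027.
The vials are thawed: Oct 24, 2027 + 5 weeks = Nov 28, 2027.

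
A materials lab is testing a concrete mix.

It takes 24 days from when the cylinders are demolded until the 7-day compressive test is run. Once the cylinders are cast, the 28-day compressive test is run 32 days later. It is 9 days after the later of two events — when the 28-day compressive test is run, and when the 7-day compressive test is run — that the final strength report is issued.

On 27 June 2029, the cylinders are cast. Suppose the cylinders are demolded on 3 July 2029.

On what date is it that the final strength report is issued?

7 August 2029

The cylinders are cast: Jun 27, 2029.
The 28-day compressive test is run: Jun 27, 2029 + 32 days = Jul 29, 2029.
The cylinders are demolded: Jul 3, 2029.
The 7-day compressive test is run: Jul 3, 2029 + 24 days = Jul 27, 2029.
Both prerequisites met — the 28-day compressive test is run (Jul 29, 2029), the 7-day compressive test is run (Jul 27, 2029); the later is Jul 29, 2029.
The final strength report is issued: Jul 29, 2029 + 9 days = Aug 7, 2029.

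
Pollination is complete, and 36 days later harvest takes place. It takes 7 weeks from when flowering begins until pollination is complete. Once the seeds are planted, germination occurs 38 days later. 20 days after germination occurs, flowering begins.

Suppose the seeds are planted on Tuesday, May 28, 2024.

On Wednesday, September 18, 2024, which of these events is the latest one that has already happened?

Pollination is complete

The seeds are planted: May 28, 2024.
Germination occurs: May 28, 2024 + 38 days = Jul 5, 2024.
Flowering begins: Jul 5, 2024 + 20 days = Jul 25, 2024.
Pollination is complete: Jul 25, 2024 + 7 weeks = Sep 12, 2024.
Harvest takes place: Sep 12, 2024 + 36 days = Oct 18, 2024.
Sep 18, 2024 falls between when pollination is complete (Sep 12, 2024) and when harvest takes place (Oct 18, 2024).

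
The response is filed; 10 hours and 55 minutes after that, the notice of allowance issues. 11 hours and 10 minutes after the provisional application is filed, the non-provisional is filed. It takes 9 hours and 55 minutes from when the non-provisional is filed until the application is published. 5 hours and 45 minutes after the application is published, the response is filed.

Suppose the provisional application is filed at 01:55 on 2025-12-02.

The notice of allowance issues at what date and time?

15:40 on 2025-12-03

The provisional application is filed: 01:55 Dec 2, 2025.
The non-provisional is filed: 01:55 Dec 2, 2025 + 11h10m = 13:05 Dec 2, 2025.
The application is published: 13:05 Dec 2, 2025 + 9h55m = 23:00 Dec 2, 2025.
The response is filed: 23:00 Dec 2, 2025 + 5h45m = 04:45 Dec 3, 2025.
The notice of allowance issues: 04:45 Dec 3, 2025 + 10h55m = 15:40 Dec 3, 2025.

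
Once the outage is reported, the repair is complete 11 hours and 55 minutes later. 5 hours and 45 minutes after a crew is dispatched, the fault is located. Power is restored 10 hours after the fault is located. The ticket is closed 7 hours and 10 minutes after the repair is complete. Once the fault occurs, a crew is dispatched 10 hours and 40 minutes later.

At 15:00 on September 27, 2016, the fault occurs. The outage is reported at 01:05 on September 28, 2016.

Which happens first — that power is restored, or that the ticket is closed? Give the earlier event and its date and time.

The fault occurs: 15:00 Sep 27, 2016.
A crew is dispatched: 15:00 Sep 27, 2016 + 10h40m = 01:40 Sep 28, 2016.
The fault is located: 01:40 Sep 28, 2016 + 5h45m = 07:25 Sep 28, 2016.
Power is restored: 07:25 Sep 28, 2016 + 10h = 17:25 Sep 28, 2016.
The outage is reported: 01:05 Sep 28, 2016.
The repair is complete: 01:05 Sep 28, 2016 + 11h55m = 13:00 Sep 28, 2016.
The ticket is closed: 13:00 Sep 28, 2016 + 7h10m = 20:10 Sep 28, 2016.
Comparing: power is restored at 17:25 Sep 28, 2016 vs the ticket is closed at 20:10 Sep 28, 2016. Earlier: power is restored.

Power is restored — 17:25 on September 28, 2016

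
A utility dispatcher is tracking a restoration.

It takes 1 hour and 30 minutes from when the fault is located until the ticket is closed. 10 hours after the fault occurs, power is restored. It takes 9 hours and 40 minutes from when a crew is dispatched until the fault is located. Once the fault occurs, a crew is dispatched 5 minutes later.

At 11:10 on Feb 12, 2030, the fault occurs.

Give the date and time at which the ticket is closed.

22:25 on Feb 12, 2030

The fault occurs: 11:10 Feb 12, 2030.
A crew is dispatched: 11:10 Feb 12, 2030 + 5m = 11:15 Feb 12, 2030.
The fault is located: 11:15 Feb 12, 2030 + 9h40m = 20:55 Feb 12, 2030.
The ticket is closed: 20:55 Feb 12, 2030 + 1h30m = 22:25 Feb 12, 2030.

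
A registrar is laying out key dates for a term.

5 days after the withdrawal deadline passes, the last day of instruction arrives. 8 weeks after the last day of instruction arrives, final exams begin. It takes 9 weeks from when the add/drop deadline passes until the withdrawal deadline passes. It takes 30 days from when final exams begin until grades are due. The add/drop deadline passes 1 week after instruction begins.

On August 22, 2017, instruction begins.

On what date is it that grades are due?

January 30, 2018

Instruction begins: Aug 22, 2017.
The add/drop deadline passes: Aug 22, 2017 + 1 week = Aug 29, 2017.
The withdrawal deadline passes: Aug 29, 2017 + 9 weeks = Oct 31, 2017.
The last day of instruction arrives: Oct 31, 2017 + 5 days = Nov 5, 2017.
Final exams begin: Nov 5, 2017 + 8 weeks = Dec 31, 2017.
Grades are due: Dec 31, 2017 + 30 days = Jan 30, 2018.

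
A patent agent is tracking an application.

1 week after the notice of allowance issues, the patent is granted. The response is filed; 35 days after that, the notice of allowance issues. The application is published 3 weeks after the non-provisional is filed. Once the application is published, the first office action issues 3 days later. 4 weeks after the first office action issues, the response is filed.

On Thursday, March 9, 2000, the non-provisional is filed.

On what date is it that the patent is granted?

The non-provisional is filed: Mar 9, 2000.
The application is published: Mar 9, 2000 + 3 weeks = Mar 30, 2000.
The first office action issues: Mar 30, 2000 + 3 days = Apr 2, 2000.
The response is filed: Apr 2, 2000 + 4 weeks = Apr 30, 2000.
The notice of allowance issues: Apr 30, 2000 + 35 days = Jun 4, 2000.
The patent is granted: Jun 4, 2000 + 1 week = Jun 11, 2000.

Sunday, June 11, 2000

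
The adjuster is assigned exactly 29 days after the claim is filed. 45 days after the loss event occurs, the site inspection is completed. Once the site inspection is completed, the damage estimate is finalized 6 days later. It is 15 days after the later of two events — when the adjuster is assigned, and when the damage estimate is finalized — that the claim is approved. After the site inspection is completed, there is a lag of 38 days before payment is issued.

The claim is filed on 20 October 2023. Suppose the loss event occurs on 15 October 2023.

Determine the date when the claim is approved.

The claim is filed: Oct 20, 2023.
The adjuster is assigned: Oct 20, 2023 + 29 days = Nov 18, 2023.
The loss event occurs: Oct 15, 2023.
The site inspection is completed: Oct 15, 2023 + 45 days = Nov 29, 2023.
The damage estimate is finalized: Nov 29, 2023 + 6 days = Dec 5, 2023.
Both prerequisites met — the adjuster is assigned (Nov 18, 2023), the damage estimate is finalized (Dec 5, 2023); the later is Dec 5, 2023.
The claim is approved: Dec 5, 2023 + 15 days = Dec 20, 2023.

20 December 2023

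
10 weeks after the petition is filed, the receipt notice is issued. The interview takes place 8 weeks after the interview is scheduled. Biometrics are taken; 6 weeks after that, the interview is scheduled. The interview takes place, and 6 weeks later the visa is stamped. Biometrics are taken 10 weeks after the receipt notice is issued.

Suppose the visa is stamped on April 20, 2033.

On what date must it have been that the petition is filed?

July 14, 2032

The visa is stamped: Apr 20, 2033.
The interview takes place: Apr 20, 2033 − 6 weeks = Mar 9, 2033.
The interview is scheduled: Mar 9, 2033 − 8 weeks = Jan 12, 2033.
Biometrics are taken: Jan 12, 2033 − 6 weeks = Dec 1, 2032.
The receipt notice is issued: Dec 1, 2032 − 10 weeks = Sep 22, 2032.
The petition is filed: Sep 22, 2032 − 10 weeks = Jul 14, 2032.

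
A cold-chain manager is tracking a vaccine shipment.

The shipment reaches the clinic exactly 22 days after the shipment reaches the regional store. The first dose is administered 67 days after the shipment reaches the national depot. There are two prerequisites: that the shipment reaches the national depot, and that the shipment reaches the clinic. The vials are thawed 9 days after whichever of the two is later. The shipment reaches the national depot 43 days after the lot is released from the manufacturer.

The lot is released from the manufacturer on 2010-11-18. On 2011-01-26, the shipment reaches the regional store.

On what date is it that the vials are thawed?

The lot is released from the manufacturer: Nov 18, 2010.
The shipment reaches the national depot: Nov 18, 2010 + 43 days = Dec 31, 2010.
The shipment reaches the regional store: Jan 26, 2011.
The shipment reaches the clinic: Jan 26, 2011 + 22 days = Feb 17, 2011.
Both prerequisites met — the shipment reaches the national depot (Dec 31, 2010), the shipment reaches the clinic (Feb 17, 2011); the later is Feb 17, 2011.
The vials are thawed: Feb 17, 2011 + 9 days = Feb 26, 2011.

2011-02-26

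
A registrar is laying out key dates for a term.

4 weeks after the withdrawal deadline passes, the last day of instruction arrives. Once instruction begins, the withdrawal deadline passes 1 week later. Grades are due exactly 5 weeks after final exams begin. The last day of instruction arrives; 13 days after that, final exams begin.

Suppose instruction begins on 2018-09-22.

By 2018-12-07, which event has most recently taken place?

Instruction begins: Sep 22, 2018.
The withdrawal deadline passes: Sep 22, 2018 + 1 week = Sep 29, 2018.
The last day of instruction arrives: Sep 29, 2018 + 4 weeks = Oct 27, 2018.
Final exams begin: Oct 27, 2018 + 13 days = Nov 9, 2018.
Grades are due: Nov 9, 2018 + 5 weeks = Dec 14, 2018.
Dec 7, 2018 falls between when final exams begin (Nov 9, 2018) and when grades are due (Dec 14, 2018).

Final exams begin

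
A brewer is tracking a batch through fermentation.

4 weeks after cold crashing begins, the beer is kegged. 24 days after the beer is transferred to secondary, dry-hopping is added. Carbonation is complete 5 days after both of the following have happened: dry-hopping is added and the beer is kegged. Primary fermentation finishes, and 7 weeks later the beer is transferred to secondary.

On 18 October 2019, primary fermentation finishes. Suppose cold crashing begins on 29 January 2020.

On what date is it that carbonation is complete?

2 March 2020

Primary fermentation finishes: Oct 18, 2019.
The beer is transferred to secondary: Oct 18, 2019 + 7 weeks = Dec 6, 2019.
Dry-hopping is added: Dec 6, 2019 + 24 days = Dec 30, 2019.
Cold crashing begins: Jan 29, 2020.
The beer is kegged: Jan 29, 2020 + 4 weeks = Feb 26, 2020.
Both prerequisites met — dry-hopping is added (Dec 30, 2019), the beer is kegged (Feb 26, 2020); the later is Feb 26, 2020.
Carbonation is complete: Feb 26, 2020 + 5 days = Mar 2, 2020.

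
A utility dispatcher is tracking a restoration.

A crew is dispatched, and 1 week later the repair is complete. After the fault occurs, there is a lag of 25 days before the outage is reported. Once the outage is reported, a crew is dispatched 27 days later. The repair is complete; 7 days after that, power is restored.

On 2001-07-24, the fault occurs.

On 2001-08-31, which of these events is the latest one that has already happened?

The fault occurs: Jul 24, 2001.
The outage is reported: Jul 24, 2001 + 25 days = Aug 18, 2001.
A crew is dispatched: Aug 18, 2001 + 27 days = Sep 14, 2001.
The repair is complete: Sep 14, 2001 + 1 week = Sep 21, 2001.
Power is restored: Sep 21, 2001 + 7 days = Sep 28, 2001.
Aug 31, 2001 falls between when the outage is reported (Aug 18, 2001) and when a crew is dispatched (Sep 14, 2001).

The outage is reported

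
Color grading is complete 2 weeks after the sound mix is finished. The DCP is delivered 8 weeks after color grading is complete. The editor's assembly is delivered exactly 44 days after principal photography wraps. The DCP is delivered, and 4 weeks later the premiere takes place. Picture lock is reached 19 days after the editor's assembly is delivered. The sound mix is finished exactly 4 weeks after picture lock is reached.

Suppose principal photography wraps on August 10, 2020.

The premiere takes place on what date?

Principal photography wraps: Aug 10, 2020.
The editor's assembly is delivered: Aug 10, 2020 + 44 days = Sep 23, 2020.
Picture lock is reached: Sep 23, 2020 + 19 days = Oct 12, 2020.
The sound mix is finished: Oct 12, 2020 + 4 weeks = Nov 9, 2020.
Color grading is complete: Nov 9, 2020 + 2 weeks = Nov 23, 2020.
The DCP is delivered: Nov 23, 2020 + 8 weeks = Jan 18, 2021.
The premiere takes place: Jan 18, 2021 + 4 weeks = Feb 15, 2021.

February 15, 2021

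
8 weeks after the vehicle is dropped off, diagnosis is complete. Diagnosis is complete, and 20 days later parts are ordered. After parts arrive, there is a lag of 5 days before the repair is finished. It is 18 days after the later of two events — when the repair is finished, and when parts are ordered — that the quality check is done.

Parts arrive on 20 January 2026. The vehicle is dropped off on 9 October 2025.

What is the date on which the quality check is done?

12 February 2026

Parts arrive: Jan 20, 2026.
The repair is finished: Jan 20, 2026 + 5 days = Jan 25, 2026.
The vehicle is dropped off: Oct 9, 2025.
Diagnosis is complete: Oct 9, 2025 + 8 weeks = Dec 4, 2025.
Parts are ordered: Dec 4, 2025 + 20 days = Dec 24, 2025.
Both prerequisites met — the repair is finished (Jan 25, 2026), parts are ordered (Dec 24, 2025); the later is Jan 25, 2026.
The quality check is done: Jan 25, 2026 + 18 days = Feb 12, 2026.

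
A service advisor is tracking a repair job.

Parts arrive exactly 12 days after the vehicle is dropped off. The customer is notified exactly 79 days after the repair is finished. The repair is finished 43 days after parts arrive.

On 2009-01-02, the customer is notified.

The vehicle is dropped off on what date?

2008-08-21

The customer is notified: Jan 2, 2009.
The repair is finished: Jan 2, 2009 − 79 days = Oct 15, 2008.
Parts arrive: Oct 15, 2008 − 43 days = Sep 2, 2008.
The vehicle is dropped off: Sep 2, 2008 − 12 days = Aug 21, 2008.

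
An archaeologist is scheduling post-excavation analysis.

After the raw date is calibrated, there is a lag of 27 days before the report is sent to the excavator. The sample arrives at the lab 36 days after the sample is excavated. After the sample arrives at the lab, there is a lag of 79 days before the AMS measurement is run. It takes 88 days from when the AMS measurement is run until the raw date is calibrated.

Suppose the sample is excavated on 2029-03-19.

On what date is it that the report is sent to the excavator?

The sample is excavated: Mar 19, 2029.
The sample arrives at the lab: Mar 19, 2029 + 36 days = Apr 24, 2029.
The AMS measurement is run: Apr 24, 2029 + 79 days = Jul 12, 2029.
The raw date is calibrated: Jul 12, 2029 + 88 days = Oct 8, 2029.
The report is sent to the excavator: Oct 8, 2029 + 27 days = Nov 4, 2029.

2029-11-04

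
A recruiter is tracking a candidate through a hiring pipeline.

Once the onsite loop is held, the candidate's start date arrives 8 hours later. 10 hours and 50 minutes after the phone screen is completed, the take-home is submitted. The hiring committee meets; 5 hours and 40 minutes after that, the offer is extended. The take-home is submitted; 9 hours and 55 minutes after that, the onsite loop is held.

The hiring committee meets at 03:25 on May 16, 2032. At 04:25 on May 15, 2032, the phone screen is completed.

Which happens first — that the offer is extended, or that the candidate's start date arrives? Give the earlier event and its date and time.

The offer is extended — 09:05 on May 16, 2032

The hiring committee meets: 03:25 May 16, 2032.
The offer is extended: 03:25 May 16, 2032 + 5h40m = 09:05 May 16, 2032.
The phone screen is completed: 04:25 May 15, 2032.
The take-home is submitted: 04:25 May 15, 2032 + 10h50m = 15:15 May 15, 2032.
The onsite loop is held: 15:15 May 15, 2032 + 9h55m = 01:10 May 16, 2032.
The candidate's start date arrives: 01:10 May 16, 2032 + 8h = 09:10 May 16, 2032.
Comparing: the offer is extended at 09:05 May 16, 2032 vs the candidate's start date arrives at 09:10 May 16, 2032. Earlier: the offer is extended.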